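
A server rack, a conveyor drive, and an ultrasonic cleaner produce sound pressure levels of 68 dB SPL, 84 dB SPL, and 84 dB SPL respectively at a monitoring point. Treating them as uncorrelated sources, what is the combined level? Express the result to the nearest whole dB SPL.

Incoherent sources combine by intensity addition: L_total = 10·log₁₀(Σ 10^(L_i/10)).
Σ 10^(L/10) = 10^(68/10) + 10^(84/10) + 10^(84/10) = 5.087e+08.
L_total = 10·log₁₀(5.087e+08) = 87.06 dB SPL.

87 dB SPL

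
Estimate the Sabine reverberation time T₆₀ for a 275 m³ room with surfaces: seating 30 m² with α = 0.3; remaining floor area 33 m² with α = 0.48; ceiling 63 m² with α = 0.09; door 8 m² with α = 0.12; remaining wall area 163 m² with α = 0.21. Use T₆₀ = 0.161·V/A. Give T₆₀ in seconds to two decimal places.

A = Σ Sᵢαᵢ = 30·0.3 + 33·0.48 + 63·0.09 + 8·0.12 + 163·0.21 = 65.70 m².
T₆₀ = 0.161·V/A = 0.161·275/65.70 = 0.674 s.

0.67 s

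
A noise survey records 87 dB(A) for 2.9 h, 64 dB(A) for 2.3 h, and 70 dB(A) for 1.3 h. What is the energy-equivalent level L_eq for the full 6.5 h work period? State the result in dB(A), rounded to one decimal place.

Weight each interval's intensity by its duration and average over T = 6.5 h:
Σ tᵢ·10^(Lᵢ/10) = 2.9·10^(87/10) + 2.3·10^(64/10) + 1.3·10^(70/10) = 1.472e+09.
L_eq = 10·log₁₀(1.472e+09/6.5) = 83.55 dB(A).

83.6 dB(A)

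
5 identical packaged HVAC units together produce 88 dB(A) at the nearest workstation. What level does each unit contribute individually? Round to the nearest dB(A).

81 dB(A)

5 equal contributions raise the level by 10·log₁₀ 5 = 6.990 dB, so each unit alone gives 88 − 6.990.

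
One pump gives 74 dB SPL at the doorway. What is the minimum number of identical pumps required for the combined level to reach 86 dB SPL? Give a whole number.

16

N identical sources give L₁ + 10·log₁₀ N, so require 10·log₁₀ N ≥ 86 − 74 = 12.0 dB.
N ≥ 10^(12.0/10) = 15.849, so N = 16.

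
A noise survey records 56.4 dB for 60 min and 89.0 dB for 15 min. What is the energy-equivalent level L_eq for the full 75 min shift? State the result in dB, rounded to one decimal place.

L_eq = 10·log₁₀[(1/T)·Σ tᵢ·10^(Lᵢ/10)] with T = 75 min.
Σ tᵢ·10^(Lᵢ/10) = 60·10^(56.4/10) + 15·10^(89.0/10) = 1.194e+10.
L_eq = 10·log₁₀(1.194e+10/75) = 82.02 dB.

82.0 dB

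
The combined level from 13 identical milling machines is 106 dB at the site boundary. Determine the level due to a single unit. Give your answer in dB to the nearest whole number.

95 dB

13 equal contributions raise the level by 10·log₁₀ 13 = 11.139 dB, so each unit alone gives 106 − 11.139.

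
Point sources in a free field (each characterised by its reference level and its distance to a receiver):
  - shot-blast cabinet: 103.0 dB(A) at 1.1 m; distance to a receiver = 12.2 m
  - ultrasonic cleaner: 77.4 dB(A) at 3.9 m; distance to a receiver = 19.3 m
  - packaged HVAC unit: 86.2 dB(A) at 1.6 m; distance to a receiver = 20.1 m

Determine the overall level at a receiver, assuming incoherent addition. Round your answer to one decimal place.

82.2 dB(A)

Apply inverse-square spreading to bring every level to the receiver, then sum 10^(L/10).
shot-blast cabinet: 103.0 − 20·log₁₀(12.2/1.1) = 103.0 − 20.90 = 82.10 dB(A).
ultrasonic cleaner: 77.4 − 20·log₁₀(19.3/3.9) = 77.4 − 13.89 = 63.51 dB(A).
packaged HVAC unit: 86.2 − 20·log₁₀(20.1/1.6) = 86.2 − 21.98 = 64.22 dB(A).
Σ 10^(L/10) = 1.671e+08 → L_total = 10·log₁₀(1.671e+08) = 82.23 dB(A).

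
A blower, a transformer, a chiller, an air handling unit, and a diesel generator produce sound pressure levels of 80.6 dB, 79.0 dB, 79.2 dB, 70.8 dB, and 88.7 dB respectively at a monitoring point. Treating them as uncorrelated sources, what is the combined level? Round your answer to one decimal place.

90.1 dB

For uncorrelated sources the intensities add, so convert each level to linear form, sum, and take 10·log₁₀ of the total.
Σ 10^(L/10) = 10^(80.6/10) + 10^(79.0/10) + 10^(79.2/10) + 10^(70.8/10) + 10^(88.7/10) = 1.031e+09.
L_total = 10·log₁₀(1.031e+09) = 90.13 dB.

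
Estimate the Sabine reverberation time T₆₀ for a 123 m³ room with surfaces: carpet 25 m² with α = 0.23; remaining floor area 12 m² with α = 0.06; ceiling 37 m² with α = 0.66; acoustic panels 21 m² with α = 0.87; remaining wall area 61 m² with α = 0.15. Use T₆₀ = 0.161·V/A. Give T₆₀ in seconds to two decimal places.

0.34 s

Total absorption A = 25·0.23 + 12·0.06 + 37·0.66 + 21·0.87 + 61·0.15 = 58.31 m² sabins.
T₆₀ = 0.161·V/A = 0.161·123/58.31 = 0.340 s.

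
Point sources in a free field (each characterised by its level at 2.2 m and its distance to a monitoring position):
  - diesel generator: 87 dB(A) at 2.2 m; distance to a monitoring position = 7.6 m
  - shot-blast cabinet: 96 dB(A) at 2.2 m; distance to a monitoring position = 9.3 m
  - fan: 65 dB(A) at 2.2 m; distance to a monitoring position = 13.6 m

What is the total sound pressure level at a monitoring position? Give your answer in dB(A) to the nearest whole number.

First find each source's level at the receiver (point-source: −20·log₁₀(r/r_ref)), then combine on an intensity basis.
diesel generator: 87 − 20·log₁₀(7.6/2.2) = 87 − 10.77 = 76.23 dB(A).
shot-blast cabinet: 96 − 20·log₁₀(9.3/2.2) = 96 − 12.52 = 83.48 dB(A).
fan: 65 − 20·log₁₀(13.6/2.2) = 65 − 15.82 = 49.18 dB(A).
Σ 10^(L/10) = 2.649e+08 → L_total = 10·log₁₀(2.649e+08) = 84.23 dB(A).

84 dB(A)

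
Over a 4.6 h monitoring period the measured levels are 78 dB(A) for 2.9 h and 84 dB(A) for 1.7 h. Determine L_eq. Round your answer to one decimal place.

The energy average is taken in the linear domain: L_eq = 10·log₁₀[(Σ tᵢ·10^(Lᵢ/10))/T], T = 4.6 h.
Σ tᵢ·10^(Lᵢ/10) = 2.9·10^(78/10) + 1.7·10^(84/10) = 6.100e+08.
L_eq = 10·log₁₀(6.100e+08/4.6) = 81.23 dB(A).

81.2 dB(A)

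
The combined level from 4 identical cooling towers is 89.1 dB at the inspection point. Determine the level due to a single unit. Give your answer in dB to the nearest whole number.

4 equal contributions raise the level by 10·log₁₀ 4 = 6.021 dB, so each unit alone gives 89.1 − 6.021.

83 dB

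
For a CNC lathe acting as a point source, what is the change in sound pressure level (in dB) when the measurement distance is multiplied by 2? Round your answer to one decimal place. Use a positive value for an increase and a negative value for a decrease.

-6.0 dB

Point-source spreading: ΔL = −20·log₁₀(r₂/r₁).
ΔL = −20·log₁₀(2) = -6.02 dB.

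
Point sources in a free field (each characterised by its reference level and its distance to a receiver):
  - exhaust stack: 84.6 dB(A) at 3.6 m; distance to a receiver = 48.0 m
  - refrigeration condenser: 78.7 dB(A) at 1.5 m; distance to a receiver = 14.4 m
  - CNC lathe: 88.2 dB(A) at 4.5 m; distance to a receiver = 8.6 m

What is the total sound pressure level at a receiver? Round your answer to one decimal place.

Apply inverse-square spreading to bring every level to the receiver, then sum 10^(L/10).
exhaust stack: 84.6 − 20·log₁₀(48.0/3.6) = 84.6 − 22.50 = 62.10 dB(A).
refrigeration condenser: 78.7 − 20·log₁₀(14.4/1.5) = 78.7 − 19.65 = 59.05 dB(A).
CNC lathe: 88.2 − 20·log₁₀(8.6/4.5) = 88.2 − 5.63 = 82.57 dB(A).
Σ 10^(L/10) = 1.833e+08 → L_total = 10·log₁₀(1.833e+08) = 82.63 dB(A).

82.6 dB(A)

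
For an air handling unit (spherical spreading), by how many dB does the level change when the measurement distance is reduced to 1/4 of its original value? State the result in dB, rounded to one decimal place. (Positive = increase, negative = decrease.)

Point-source spreading: ΔL = −20·log₁₀(r₂/r₁).
ΔL = −20·log₁₀(0.25) = +12.04 dB.

+12.0 dB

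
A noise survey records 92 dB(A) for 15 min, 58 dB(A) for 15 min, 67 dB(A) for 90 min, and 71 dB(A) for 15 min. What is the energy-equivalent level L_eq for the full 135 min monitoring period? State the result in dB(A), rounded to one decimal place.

82.6 dB(A)

Weight each interval's intensity by its duration and average over T = 135 min:
Σ tᵢ·10^(Lᵢ/10) = 15·10^(92/10) + 15·10^(58/10) + 90·10^(67/10) + 15·10^(71/10) = 2.442e+10.
L_eq = 10·log₁₀(2.442e+10/135) = 82.57 dB(A).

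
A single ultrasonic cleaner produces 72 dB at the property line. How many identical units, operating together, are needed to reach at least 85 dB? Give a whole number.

N identical sources give L₁ + 10·log₁₀ N, so require 10·log₁₀ N ≥ 85 − 72 = 13.0 dB.
N ≥ 10^(13.0/10) = 19.953, so N = 20.

20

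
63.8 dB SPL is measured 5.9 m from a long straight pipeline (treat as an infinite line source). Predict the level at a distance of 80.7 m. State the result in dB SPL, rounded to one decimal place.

For a line source, L₂ = L₁ − 10·log₁₀(r₂/r₁).
L₂ = 63.8 − 10·log₁₀(80.7/5.9) = 63.8 − 11.360 = 52.44 dB SPL.

52.4 dB SPL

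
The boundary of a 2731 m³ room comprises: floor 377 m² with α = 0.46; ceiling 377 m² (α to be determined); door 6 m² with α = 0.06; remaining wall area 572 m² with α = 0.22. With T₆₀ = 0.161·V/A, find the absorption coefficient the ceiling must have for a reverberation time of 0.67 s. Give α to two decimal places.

Required total absorption A = 0.161·2731/0.67 = 656.26 m².
Absorption from the other surfaces = 377·0.46 + 6·0.06 + 572·0.22 = 299.62 m², so the ceiling must supply 356.64 m² over 377 m².
α = 356.64/377 = 0.946.

0.95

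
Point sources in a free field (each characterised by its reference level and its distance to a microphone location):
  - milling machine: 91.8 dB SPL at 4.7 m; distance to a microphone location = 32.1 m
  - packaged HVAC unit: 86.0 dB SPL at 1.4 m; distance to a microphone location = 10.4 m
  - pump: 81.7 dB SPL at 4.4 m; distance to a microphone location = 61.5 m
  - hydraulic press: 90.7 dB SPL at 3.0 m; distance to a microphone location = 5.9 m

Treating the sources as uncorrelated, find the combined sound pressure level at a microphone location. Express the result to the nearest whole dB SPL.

Apply inverse-square spreading to bring every level to the receiver, then sum 10^(L/10).
milling machine: 91.8 − 20·log₁₀(32.1/4.7) = 91.8 − 16.69 = 75.11 dB SPL.
packaged HVAC unit: 86.0 − 20·log₁₀(10.4/1.4) = 86.0 − 17.42 = 68.58 dB SPL.
pump: 81.7 − 20·log₁₀(61.5/4.4) = 81.7 − 22.91 = 58.79 dB SPL.
hydraulic press: 90.7 − 20·log₁₀(5.9/3.0) = 90.7 − 5.87 = 84.83 dB SPL.
Σ 10^(L/10) = 3.442e+08 → L_total = 10·log₁₀(3.442e+08) = 85.37 dB SPL.

85 dB SPL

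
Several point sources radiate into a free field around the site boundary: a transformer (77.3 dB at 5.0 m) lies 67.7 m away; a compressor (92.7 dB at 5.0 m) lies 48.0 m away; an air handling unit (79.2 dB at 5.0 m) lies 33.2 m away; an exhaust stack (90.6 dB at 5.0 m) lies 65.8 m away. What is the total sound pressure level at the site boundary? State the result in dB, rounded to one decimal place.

Apply inverse-square spreading to bring every level to the receiver, then sum 10^(L/10).
transformer: 77.3 − 20·log₁₀(67.7/5.0) = 77.3 − 22.63 = 54.67 dB.
compressor: 92.7 − 20·log₁₀(48.0/5.0) = 92.7 − 19.65 = 73.05 dB.
air handling unit: 79.2 − 20·log₁₀(33.2/5.0) = 79.2 − 16.44 = 62.76 dB.
exhaust stack: 90.6 − 20·log₁₀(65.8/5.0) = 90.6 − 22.39 = 68.21 dB.
Σ 10^(L/10) = 2.901e+07 → L_total = 10·log₁₀(2.901e+07) = 74.63 dB.

74.6 dB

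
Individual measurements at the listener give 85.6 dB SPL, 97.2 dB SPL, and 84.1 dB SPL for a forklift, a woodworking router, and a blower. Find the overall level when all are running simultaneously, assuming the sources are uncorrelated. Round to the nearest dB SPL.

98 dB SPL

Incoherent sources combine by intensity addition: L_total = 10·log₁₀(Σ 10^(L_i/10)).
Σ 10^(L/10) = 10^(85.6/10) + 10^(97.2/10) + 10^(84.1/10) = 5.868e+09.
L_total = 10·log₁₀(5.868e+09) = 97.69 dB SPL.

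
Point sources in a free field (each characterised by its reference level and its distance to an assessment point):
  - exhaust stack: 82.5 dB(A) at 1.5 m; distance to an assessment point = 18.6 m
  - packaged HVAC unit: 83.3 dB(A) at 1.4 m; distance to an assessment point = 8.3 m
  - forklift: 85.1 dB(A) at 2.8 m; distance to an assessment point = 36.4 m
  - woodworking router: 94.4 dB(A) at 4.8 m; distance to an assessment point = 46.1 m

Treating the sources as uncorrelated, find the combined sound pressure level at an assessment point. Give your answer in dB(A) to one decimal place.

75.9 dB(A)

Propagate each source to the receiver with L = L_ref − 20·log₁₀(r/r_ref), then add intensities.
exhaust stack: 82.5 − 20·log₁₀(18.6/1.5) = 82.5 − 21.87 = 60.63 dB(A).
packaged HVAC unit: 83.3 − 20·log₁₀(8.3/1.4) = 83.3 − 15.46 = 67.84 dB(A).
forklift: 85.1 − 20·log₁₀(36.4/2.8) = 85.1 − 22.28 = 62.82 dB(A).
woodworking router: 94.4 − 20·log₁₀(46.1/4.8) = 94.4 − 19.65 = 74.75 dB(A).
Σ 10^(L/10) = 3.901e+07 → L_total = 10·log₁₀(3.901e+07) = 75.91 dB(A).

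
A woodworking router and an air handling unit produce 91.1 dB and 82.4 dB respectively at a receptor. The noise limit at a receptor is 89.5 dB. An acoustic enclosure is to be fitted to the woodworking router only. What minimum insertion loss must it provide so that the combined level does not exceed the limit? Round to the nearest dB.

The untreated sources together contribute 10^(82.4/10) = 1.738e+08, i.e. 82.40 dB.
To meet 89.5 dB overall, the treated woodworking router may contribute at most 10^(89.5/10) − 1.738e+08 = 7.175e+08, i.e. 88.56 dB.
So the woodworking router must be reduced from 91.1 to 88.56 dB: IL = 2.54 dB.

3 dB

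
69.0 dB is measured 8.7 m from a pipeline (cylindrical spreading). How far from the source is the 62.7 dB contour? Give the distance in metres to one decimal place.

The 6.3 dB drop corresponds to a distance ratio of 10^(6.3/10) for a line source.
r₂ = 8.7·10^((69.0−62.7)/10) = 8.7·10^(6.3/10) = 37.11 m.

37.1 m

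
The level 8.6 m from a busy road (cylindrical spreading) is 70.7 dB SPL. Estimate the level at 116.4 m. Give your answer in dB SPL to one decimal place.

59.4 dB SPL

Line-source attenuation: ΔL = 10·log₁₀(r₂/r₁) = 10·log₁₀(116.4/8.6) = 11.315 dB.
L₂ = 70.7 − 10·log₁₀(116.4/8.6) = 70.7 − 11.315 = 59.39 dB SPL.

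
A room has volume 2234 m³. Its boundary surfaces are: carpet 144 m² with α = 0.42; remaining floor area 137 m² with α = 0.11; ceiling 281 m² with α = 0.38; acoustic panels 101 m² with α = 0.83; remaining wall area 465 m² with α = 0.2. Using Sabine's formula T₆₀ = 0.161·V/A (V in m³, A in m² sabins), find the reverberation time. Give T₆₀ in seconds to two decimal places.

1.00 s

A = Σ Sᵢαᵢ = 144·0.42 + 137·0.11 + 281·0.38 + 101·0.83 + 465·0.2 = 359.16 m².
T₆₀ = 0.161 × 2234 / 359.16 = 1.001 s.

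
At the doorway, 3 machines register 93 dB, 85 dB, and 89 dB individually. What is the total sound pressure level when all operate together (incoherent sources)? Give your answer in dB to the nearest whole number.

Incoherent sources combine by intensity addition: L_total = 10·log₁₀(Σ 10^(L_i/10)).
Σ 10^(L/10) = 10^(93/10) + 10^(85/10) + 10^(89/10) = 3.106e+09.
L_total = 10·log₁₀(3.106e+09) = 94.92 dB.

95 dB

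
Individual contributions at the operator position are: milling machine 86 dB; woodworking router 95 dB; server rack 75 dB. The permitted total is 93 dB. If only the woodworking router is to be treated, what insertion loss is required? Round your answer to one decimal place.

Everything except the woodworking router sums to 10^(86/10) + 10^(75/10) = 4.297e+08 in linear terms, 86.33 dB.
The limit corresponds to 10^(93/10) = 1.995e+09; subtracting the fixed part leaves 1.566e+09 for the woodworking router, i.e. 91.95 dB.
Required insertion loss = 95 − 91.95 = 3.05 dB.

3.1 dB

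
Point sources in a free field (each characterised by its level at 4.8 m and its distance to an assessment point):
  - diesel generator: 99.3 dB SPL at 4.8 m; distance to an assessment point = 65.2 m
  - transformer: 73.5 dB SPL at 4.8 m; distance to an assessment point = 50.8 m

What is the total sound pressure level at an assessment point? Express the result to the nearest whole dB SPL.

Propagate each source to the receiver with L = L_ref − 20·log₁₀(r/r_ref), then add intensities.
diesel generator: 99.3 − 20·log₁₀(65.2/4.8) = 99.3 − 22.66 = 76.64 dB SPL.
transformer: 73.5 − 20·log₁₀(50.8/4.8) = 73.5 − 20.49 = 53.01 dB SPL.
Σ 10^(L/10) = 4.633e+07 → L_total = 10·log₁₀(4.633e+07) = 76.66 dB SPL.

77 dB SPL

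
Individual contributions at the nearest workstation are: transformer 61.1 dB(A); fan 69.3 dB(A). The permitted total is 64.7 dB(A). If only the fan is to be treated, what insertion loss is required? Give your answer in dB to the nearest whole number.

Everything except the fan sums to 10^(61.1/10) = 1.288e+06 in linear terms, 61.10 dB(A).
The limit corresponds to 10^(64.7/10) = 2.951e+06; subtracting the fixed part leaves 1.663e+06 for the fan, i.e. 62.21 dB(A).
Required insertion loss = 69.3 − 62.21 = 7.09 dB.

7 dB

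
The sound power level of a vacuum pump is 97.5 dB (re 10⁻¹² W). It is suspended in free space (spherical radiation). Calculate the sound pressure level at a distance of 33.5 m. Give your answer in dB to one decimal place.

L_p = L_w − 10·log₁₀(4π·r²) with r = 33.5 m.
4π·r² = 1.41e+04 m², 10·log₁₀ of that is 41.493 dB.
L_p = 97.5 − 41.493 = 56.01 dB.

56.0 dB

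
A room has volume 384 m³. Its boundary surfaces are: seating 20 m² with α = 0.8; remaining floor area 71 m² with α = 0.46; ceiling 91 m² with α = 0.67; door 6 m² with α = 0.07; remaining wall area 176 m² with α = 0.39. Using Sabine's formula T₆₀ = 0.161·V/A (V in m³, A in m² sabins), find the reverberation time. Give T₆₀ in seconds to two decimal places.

Summing Sᵢαᵢ: 20·0.8 + 71·0.46 + 91·0.67 + 6·0.07 + 176·0.39 = 178.69 m².
T₆₀ = 0.161 × 384 / 178.69 = 0.346 s.

0.35 s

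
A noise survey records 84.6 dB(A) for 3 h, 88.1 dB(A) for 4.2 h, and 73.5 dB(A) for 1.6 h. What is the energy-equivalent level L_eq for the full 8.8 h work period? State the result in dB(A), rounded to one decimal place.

L_eq = 10·log₁₀[(1/T)·Σ tᵢ·10^(Lᵢ/10)] with T = 8.8 h.
Σ tᵢ·10^(Lᵢ/10) = 3·10^(84.6/10) + 4.2·10^(88.1/10) + 1.6·10^(73.5/10) = 3.613e+09.
L_eq = 10·log₁₀(3.613e+09/8.8) = 86.13 dB(A).

86.1 dB(A)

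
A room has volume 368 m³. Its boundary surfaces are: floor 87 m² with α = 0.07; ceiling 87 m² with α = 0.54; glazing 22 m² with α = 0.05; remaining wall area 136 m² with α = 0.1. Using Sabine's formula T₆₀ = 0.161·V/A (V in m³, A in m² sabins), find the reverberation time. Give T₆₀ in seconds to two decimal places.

A = Σ Sᵢαᵢ = 87·0.07 + 87·0.54 + 22·0.05 + 136·0.1 = 67.77 m².
T₆₀ = 0.161·V/A = 0.161·368/67.77 = 0.874 s.

0.87 s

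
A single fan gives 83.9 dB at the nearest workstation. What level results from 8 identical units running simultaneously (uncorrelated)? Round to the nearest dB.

93 dB

With 8 equal, uncorrelated contributions the intensity is 8× that of one unit, giving a rise of 10·log₁₀ 8.
L_total = 83.9 + 10·log₁₀(8) = 83.9 + 9.031 = 92.93 dB.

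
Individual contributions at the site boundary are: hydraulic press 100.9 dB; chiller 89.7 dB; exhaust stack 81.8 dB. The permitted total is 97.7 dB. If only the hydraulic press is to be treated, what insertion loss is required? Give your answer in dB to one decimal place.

4.1 dB

Everything except the hydraulic press sums to 10^(89.7/10) + 10^(81.8/10) = 1.085e+09 in linear terms, 90.35 dB.
The limit corresponds to 10^(97.7/10) = 5.888e+09; subtracting the fixed part leaves 4.804e+09 for the hydraulic press, i.e. 96.82 dB.
Required insertion loss = 100.9 − 96.82 = 4.08 dB.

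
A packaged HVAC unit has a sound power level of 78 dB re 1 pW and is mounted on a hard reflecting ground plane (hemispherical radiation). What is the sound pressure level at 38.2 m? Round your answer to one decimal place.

38.4 dB

Free-field hemispherical radiation: L_p = L_w − 10·log₁₀(2π·r²), r = 38.2 m.
2π·r² = 9169 m², 10·log₁₀ of that is 39.623 dB.
L_p = 78 − 39.623 = 38.38 dB.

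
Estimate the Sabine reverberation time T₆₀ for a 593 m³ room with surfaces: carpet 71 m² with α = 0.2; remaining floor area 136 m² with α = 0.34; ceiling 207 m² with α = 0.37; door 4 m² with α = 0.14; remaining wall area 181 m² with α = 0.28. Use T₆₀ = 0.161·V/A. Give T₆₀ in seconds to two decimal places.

Summing Sᵢαᵢ: 71·0.2 + 136·0.34 + 207·0.37 + 4·0.14 + 181·0.28 = 188.27 m².
T₆₀ = 0.161 × 593 / 188.27 = 0.507 s.

0.51 s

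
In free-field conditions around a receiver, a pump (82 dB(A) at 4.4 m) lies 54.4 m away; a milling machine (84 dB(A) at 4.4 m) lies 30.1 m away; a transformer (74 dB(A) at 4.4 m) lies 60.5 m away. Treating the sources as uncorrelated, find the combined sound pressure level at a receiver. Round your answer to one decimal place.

Apply inverse-square spreading to bring every level to the receiver, then sum 10^(L/10).
pump: 82 − 20·log₁₀(54.4/4.4) = 82 − 21.84 = 60.16 dB(A).
milling machine: 84 − 20·log₁₀(30.1/4.4) = 84 − 16.70 = 67.30 dB(A).
transformer: 74 − 20·log₁₀(60.5/4.4) = 74 − 22.77 = 51.23 dB(A).
Σ 10^(L/10) = 6.537e+06 → L_total = 10·log₁₀(6.537e+06) = 68.15 dB(A).

68.2 dB(A)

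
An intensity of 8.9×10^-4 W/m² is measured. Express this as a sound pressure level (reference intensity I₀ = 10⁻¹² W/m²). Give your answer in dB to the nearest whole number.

Dividing by I₀ shifts the exponent by 12: I/I₀ = 8.9×10^8.
L = 10·(0.9494 + 8) = 89.49 dB.

89 dB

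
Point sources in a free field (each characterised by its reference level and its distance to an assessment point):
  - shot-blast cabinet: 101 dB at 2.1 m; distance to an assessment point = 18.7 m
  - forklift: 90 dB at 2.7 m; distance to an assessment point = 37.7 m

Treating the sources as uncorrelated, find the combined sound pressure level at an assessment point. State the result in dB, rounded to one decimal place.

82.1 dB

First find each source's level at the receiver (point-source: −20·log₁₀(r/r_ref)), then combine on an intensity basis.
shot-blast cabinet: 101 − 20·log₁₀(18.7/2.1) = 101 − 18.99 = 82.01 dB.
forklift: 90 − 20·log₁₀(37.7/2.7) = 90 − 22.90 = 67.10 dB.
Σ 10^(L/10) = 1.639e+08 → L_total = 10·log₁₀(1.639e+08) = 82.15 dB.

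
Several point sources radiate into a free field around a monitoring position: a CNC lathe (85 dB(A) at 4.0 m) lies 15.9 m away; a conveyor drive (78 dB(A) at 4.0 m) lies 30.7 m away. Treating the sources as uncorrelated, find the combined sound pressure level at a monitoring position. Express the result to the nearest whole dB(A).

Apply inverse-square spreading to bring every level to the receiver, then sum 10^(L/10).
CNC lathe: 85 − 20·log₁₀(15.9/4.0) = 85 − 11.99 = 73.01 dB(A).
conveyor drive: 78 − 20·log₁₀(30.7/4.0) = 78 − 17.70 = 60.30 dB(A).
Σ 10^(L/10) = 2.108e+07 → L_total = 10·log₁₀(2.108e+07) = 73.24 dB(A).

73 dB(A)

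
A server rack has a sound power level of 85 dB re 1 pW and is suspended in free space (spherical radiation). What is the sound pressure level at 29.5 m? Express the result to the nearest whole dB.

L_p = L_w − 10·log₁₀(4π·r²) with r = 29.5 m.
4π·r² = 1.094e+04 m², 10·log₁₀ of that is 40.389 dB.
L_p = 85 − 40.389 = 44.61 dB.

45 dB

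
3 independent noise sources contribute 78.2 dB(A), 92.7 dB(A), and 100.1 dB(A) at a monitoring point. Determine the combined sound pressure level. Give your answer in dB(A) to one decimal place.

For uncorrelated sources the intensities add, so convert each level to linear form, sum, and take 10·log₁₀ of the total.
Σ 10^(L/10) = 10^(78.2/10) + 10^(92.7/10) + 10^(100.1/10) = 1.216e+10.
L_total = 10·log₁₀(1.216e+10) = 100.85 dB(A).

100.8 dB(A)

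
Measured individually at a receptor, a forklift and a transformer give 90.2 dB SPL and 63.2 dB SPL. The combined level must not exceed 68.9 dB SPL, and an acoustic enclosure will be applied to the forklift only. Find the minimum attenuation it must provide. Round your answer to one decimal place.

Fixed contribution from the other source: Σ 10^(L/10) = 10^(63.2/10) = 2.089e+06 (63.20 dB SPL).
To meet 68.9 dB SPL overall, the treated forklift may contribute at most 10^(68.9/10) − 2.089e+06 = 5.673e+06, i.e. 67.54 dB SPL.
Required insertion loss = 90.2 − 67.54 = 22.66 dB.

22.7 dB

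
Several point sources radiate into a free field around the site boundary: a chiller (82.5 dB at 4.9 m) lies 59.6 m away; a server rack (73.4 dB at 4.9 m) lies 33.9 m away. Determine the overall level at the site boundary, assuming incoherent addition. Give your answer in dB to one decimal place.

First find each source's level at the receiver (point-source: −20·log₁₀(r/r_ref)), then combine on an intensity basis.
chiller: 82.5 − 20·log₁₀(59.6/4.9) = 82.5 − 21.70 = 60.80 dB.
server rack: 73.4 − 20·log₁₀(33.9/4.9) = 73.4 − 16.80 = 56.60 dB.
Σ 10^(L/10) = 1.659e+06 → L_total = 10·log₁₀(1.659e+06) = 62.20 dB.

62.2 dB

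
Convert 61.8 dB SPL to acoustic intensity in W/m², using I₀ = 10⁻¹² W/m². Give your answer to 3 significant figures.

1.51e-06 W/m²

L = 10·log₁₀(I/I₀) ⇒ I = I₀·10^(L/10) = 10⁻¹² × 10^6.18.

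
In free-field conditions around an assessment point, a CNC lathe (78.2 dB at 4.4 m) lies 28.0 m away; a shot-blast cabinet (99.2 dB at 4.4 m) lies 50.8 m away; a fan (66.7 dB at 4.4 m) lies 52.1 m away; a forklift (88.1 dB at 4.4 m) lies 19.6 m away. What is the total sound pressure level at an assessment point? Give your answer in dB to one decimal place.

79.8 dB

Apply inverse-square spreading to bring every level to the receiver, then sum 10^(L/10).
CNC lathe: 78.2 − 20·log₁₀(28.0/4.4) = 78.2 − 16.07 = 62.13 dB.
shot-blast cabinet: 99.2 − 20·log₁₀(50.8/4.4) = 99.2 − 21.25 = 77.95 dB.
fan: 66.7 − 20·log₁₀(52.1/4.4) = 66.7 − 21.47 = 45.23 dB.
forklift: 88.1 − 20·log₁₀(19.6/4.4) = 88.1 − 12.98 = 75.12 dB.
Σ 10^(L/10) = 9.660e+07 → L_total = 10·log₁₀(9.660e+07) = 79.85 dB.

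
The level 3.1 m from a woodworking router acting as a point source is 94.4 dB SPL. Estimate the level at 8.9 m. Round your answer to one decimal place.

85.2 dB SPL

For a point source, L₂ = L₁ − 20·log₁₀(r₂/r₁).
L₂ = 94.4 − 20·log₁₀(8.9/3.1) = 94.4 − 9.161 = 85.24 dB SPL.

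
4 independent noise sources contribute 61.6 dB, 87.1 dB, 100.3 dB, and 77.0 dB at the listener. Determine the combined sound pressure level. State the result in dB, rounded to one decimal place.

100.5 dB

Incoherent sources combine by intensity addition: L_total = 10·log₁₀(Σ 10^(L_i/10)).
Σ 10^(L/10) = 10^(61.6/10) + 10^(87.1/10) + 10^(100.3/10) + 10^(77.0/10) = 1.128e+10.
L_total = 10·log₁₀(1.128e+10) = 100.52 dB.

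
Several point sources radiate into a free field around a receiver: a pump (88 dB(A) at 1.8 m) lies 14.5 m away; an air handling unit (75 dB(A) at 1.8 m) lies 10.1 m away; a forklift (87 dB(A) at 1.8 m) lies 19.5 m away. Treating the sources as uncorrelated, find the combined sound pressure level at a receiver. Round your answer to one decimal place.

Apply inverse-square spreading to bring every level to the receiver, then sum 10^(L/10).
pump: 88 − 20·log₁₀(14.5/1.8) = 88 − 18.12 = 69.88 dB(A).
air handling unit: 75 − 20·log₁₀(10.1/1.8) = 75 − 14.98 = 60.02 dB(A).
forklift: 87 − 20·log₁₀(19.5/1.8) = 87 − 20.70 = 66.30 dB(A).
Σ 10^(L/10) = 1.500e+07 → L_total = 10·log₁₀(1.500e+07) = 71.76 dB(A).

71.8 dB(A)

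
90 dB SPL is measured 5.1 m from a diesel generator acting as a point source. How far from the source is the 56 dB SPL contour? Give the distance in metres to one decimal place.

Point-source spreading drops the level by 20·log₁₀(r₂/r₁); inverting, r₂/r₁ = 10^(ΔL/20).
r₂ = 5.1·10^((90−56)/20) = 5.1·10^(34.0/20) = 255.61 m.

255.6 m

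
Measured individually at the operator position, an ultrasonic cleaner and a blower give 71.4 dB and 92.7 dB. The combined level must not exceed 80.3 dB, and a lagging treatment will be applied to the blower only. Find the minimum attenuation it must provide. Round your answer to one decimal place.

Everything except the blower sums to 10^(71.4/10) = 1.380e+07 in linear terms, 71.40 dB.
The limit corresponds to 10^(80.3/10) = 1.072e+08; subtracting the fixed part leaves 9.335e+07 for the blower, i.e. 79.70 dB.
Required insertion loss = 92.7 − 79.70 = 13.00 dB.

13.0 dB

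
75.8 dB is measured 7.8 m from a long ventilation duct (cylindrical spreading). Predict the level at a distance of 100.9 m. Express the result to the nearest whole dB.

65 dB

Line-source attenuation: ΔL = 10·log₁₀(r₂/r₁) = 10·log₁₀(100.9/7.8) = 11.118 dB.
L₂ = 75.8 − 10·log₁₀(100.9/7.8) = 75.8 − 11.118 = 64.68 dB.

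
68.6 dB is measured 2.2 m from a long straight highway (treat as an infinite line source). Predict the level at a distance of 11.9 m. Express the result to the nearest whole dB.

Line-source attenuation: ΔL = 10·log₁₀(r₂/r₁) = 10·log₁₀(11.9/2.2) = 7.331 dB.
L₂ = 68.6 − 10·log₁₀(11.9/2.2) = 68.6 − 7.331 = 61.27 dB.

61 dB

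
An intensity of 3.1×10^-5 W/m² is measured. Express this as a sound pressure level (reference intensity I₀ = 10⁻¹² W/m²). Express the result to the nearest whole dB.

I/I₀ = 3.1×10^-5/10⁻¹² = 3.1×10^7, and L = 10·log₁₀(I/I₀).
L = 10·(0.4914 + 7) = 74.91 dB.

75 dB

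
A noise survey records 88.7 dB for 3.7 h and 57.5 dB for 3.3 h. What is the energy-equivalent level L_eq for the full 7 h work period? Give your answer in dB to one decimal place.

85.9 dB

The energy average is taken in the linear domain: L_eq = 10·log₁₀[(Σ tᵢ·10^(Lᵢ/10))/T], T = 7 h.
Σ tᵢ·10^(Lᵢ/10) = 3.7·10^(88.7/10) + 3.3·10^(57.5/10) = 2.745e+09.
L_eq = 10·log₁₀(2.745e+09/7) = 85.93 dB.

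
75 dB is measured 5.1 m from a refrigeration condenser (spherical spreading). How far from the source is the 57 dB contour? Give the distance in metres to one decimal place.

Point-source spreading drops the level by 20·log₁₀(r₂/r₁); inverting, r₂/r₁ = 10^(ΔL/20).
r₂ = 5.1·10^((75−57)/20) = 5.1·10^(18.0/20) = 40.51 m.

40.5 m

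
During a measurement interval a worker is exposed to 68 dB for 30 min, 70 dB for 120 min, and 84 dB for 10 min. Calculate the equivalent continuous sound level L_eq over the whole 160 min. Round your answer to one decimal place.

The energy average is taken in the linear domain: L_eq = 10·log₁₀[(Σ tᵢ·10^(Lᵢ/10))/T], T = 160 min.
Σ tᵢ·10^(Lᵢ/10) = 30·10^(68/10) + 120·10^(70/10) + 10·10^(84/10) = 3.901e+09.
L_eq = 10·log₁₀(3.901e+09/160) = 73.87 dB.

73.9 dB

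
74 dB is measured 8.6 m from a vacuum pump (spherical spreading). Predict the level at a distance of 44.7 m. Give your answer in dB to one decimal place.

For a point source, L₂ = L₁ − 20·log₁₀(r₂/r₁).
L₂ = 74 − 20·log₁₀(44.7/8.6) = 74 − 14.316 = 59.68 dB.

59.7 dB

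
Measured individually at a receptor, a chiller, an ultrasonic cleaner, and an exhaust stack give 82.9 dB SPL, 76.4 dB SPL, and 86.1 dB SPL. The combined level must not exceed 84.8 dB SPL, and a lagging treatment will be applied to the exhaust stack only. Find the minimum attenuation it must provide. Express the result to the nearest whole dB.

The untreated sources together contribute 10^(82.9/10) + 10^(76.4/10) = 2.386e+08, i.e. 83.78 dB SPL.
To meet 84.8 dB SPL overall, the treated exhaust stack may contribute at most 10^(84.8/10) − 2.386e+08 = 6.336e+07, i.e. 78.02 dB SPL.
Required insertion loss = 86.1 − 78.02 = 8.08 dB.

8 dB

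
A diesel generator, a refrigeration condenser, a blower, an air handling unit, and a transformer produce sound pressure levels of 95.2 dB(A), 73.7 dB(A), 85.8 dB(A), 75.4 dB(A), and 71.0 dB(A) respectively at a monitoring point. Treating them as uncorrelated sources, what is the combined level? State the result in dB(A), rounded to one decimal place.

Incoherent sources combine by intensity addition: L_total = 10·log₁₀(Σ 10^(L_i/10)).
Σ 10^(L/10) = 10^(95.2/10) + 10^(73.7/10) + 10^(85.8/10) + 10^(75.4/10) + 10^(71.0/10) = 3.762e+09.
L_total = 10·log₁₀(3.762e+09) = 95.75 dB(A).

95.8 dB(A)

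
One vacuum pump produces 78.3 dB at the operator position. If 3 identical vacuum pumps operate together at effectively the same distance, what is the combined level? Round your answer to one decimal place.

N identical incoherent sources raise the level by 10·log₁₀ N.
L_total = 78.3 + 10·log₁₀(3) = 78.3 + 4.771 = 83.07 dB.

83.1 dB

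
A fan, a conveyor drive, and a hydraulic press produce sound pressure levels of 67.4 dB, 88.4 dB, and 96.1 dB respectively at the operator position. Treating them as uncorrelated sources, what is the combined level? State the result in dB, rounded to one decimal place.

96.8 dB

For uncorrelated sources the intensities add, so convert each level to linear form, sum, and take 10·log₁₀ of the total.
Σ 10^(L/10) = 10^(67.4/10) + 10^(88.4/10) + 10^(96.1/10) = 4.771e+09.
L_total = 10·log₁₀(4.771e+09) = 96.79 dB.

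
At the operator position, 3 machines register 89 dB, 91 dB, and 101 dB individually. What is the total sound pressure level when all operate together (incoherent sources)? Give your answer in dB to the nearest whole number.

102 dB

For uncorrelated sources the intensities add, so convert each level to linear form, sum, and take 10·log₁₀ of the total.
Σ 10^(L/10) = 10^(89/10) + 10^(91/10) + 10^(101/10) = 1.464e+10.
L_total = 10·log₁₀(1.464e+10) = 101.66 dB.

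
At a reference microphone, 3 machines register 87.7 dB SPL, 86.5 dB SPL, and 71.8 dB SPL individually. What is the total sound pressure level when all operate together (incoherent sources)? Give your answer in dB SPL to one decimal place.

90.2 dB SPL

Incoherent sources combine by intensity addition: L_total = 10·log₁₀(Σ 10^(L_i/10)).
Σ 10^(L/10) = 10^(87.7/10) + 10^(86.5/10) + 10^(71.8/10) = 1.051e+09.
L_total = 10·log₁₀(1.051e+09) = 90.21 dB SPL.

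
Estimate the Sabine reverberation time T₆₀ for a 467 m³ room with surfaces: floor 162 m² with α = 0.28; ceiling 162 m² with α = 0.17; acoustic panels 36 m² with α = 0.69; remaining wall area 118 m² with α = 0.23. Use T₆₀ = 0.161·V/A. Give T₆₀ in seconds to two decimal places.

A = Σ Sᵢαᵢ = 162·0.28 + 162·0.17 + 36·0.69 + 118·0.23 = 124.88 m².
T₆₀ = 0.161 × 467 / 124.88 = 0.602 s.

0.60 s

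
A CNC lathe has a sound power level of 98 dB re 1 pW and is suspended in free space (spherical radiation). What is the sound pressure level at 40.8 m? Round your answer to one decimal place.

54.8 dB

Free-field spherical radiation: L_p = L_w − 10·log₁₀(4π·r²), r = 40.8 m.
4π·r² = 2.092e+04 m², 10·log₁₀ of that is 43.205 dB.
L_p = 98 − 43.205 = 54.79 dB.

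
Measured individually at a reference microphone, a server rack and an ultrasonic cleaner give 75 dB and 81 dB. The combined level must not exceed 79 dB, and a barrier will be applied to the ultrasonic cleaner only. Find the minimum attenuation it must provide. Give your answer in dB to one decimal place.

The untreated sources together contribute 10^(75/10) = 3.162e+07, i.e. 75.00 dB.
The limit corresponds to 10^(79/10) = 7.943e+07; subtracting the fixed part leaves 4.781e+07 for the ultrasonic cleaner, i.e. 76.80 dB.
So the ultrasonic cleaner must be reduced from 81 to 76.80 dB: IL = 4.20 dB.

4.2 dB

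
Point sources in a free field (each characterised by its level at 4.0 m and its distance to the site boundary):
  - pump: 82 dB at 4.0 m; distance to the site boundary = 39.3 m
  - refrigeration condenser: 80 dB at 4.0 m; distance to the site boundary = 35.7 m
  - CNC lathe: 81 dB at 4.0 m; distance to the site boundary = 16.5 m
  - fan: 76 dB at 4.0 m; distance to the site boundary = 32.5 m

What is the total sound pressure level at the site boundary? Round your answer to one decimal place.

Propagate each source to the receiver with L = L_ref − 20·log₁₀(r/r_ref), then add intensities.
pump: 82 − 20·log₁₀(39.3/4.0) = 82 − 19.85 = 62.15 dB.
refrigeration condenser: 80 − 20·log₁₀(35.7/4.0) = 80 − 19.01 = 60.99 dB.
CNC lathe: 81 − 20·log₁₀(16.5/4.0) = 81 − 12.31 = 68.69 dB.
fan: 76 − 20·log₁₀(32.5/4.0) = 76 − 18.20 = 57.80 dB.
Σ 10^(L/10) = 1.090e+07 → L_total = 10·log₁₀(1.090e+07) = 70.37 dB.

70.4 dB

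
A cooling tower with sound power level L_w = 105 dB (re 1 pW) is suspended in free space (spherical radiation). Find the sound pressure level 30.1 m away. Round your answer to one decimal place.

Free-field spherical radiation: L_p = L_w − 10·log₁₀(4π·r²), r = 30.1 m.
4π·r² = 1.139e+04 m², 10·log₁₀ of that is 40.563 dB.
L_p = 105 − 40.563 = 64.44 dB.

64.4 dB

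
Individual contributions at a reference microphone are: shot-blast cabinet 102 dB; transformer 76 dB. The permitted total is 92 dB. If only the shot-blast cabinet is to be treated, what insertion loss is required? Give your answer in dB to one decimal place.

10.1 dB

Everything except the shot-blast cabinet sums to 10^(76/10) = 3.981e+07 in linear terms, 76.00 dB.
The limit corresponds to 10^(92/10) = 1.585e+09; subtracting the fixed part leaves 1.545e+09 for the shot-blast cabinet, i.e. 91.89 dB.
Required insertion loss = 102 − 91.89 = 10.11 dB.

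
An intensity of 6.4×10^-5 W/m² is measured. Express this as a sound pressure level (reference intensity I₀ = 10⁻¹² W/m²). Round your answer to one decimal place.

Dividing by I₀ shifts the exponent by 12: I/I₀ = 6.4×10^7.
L = 10·(0.8062 + 7) = 78.06 dB.

78.1 dB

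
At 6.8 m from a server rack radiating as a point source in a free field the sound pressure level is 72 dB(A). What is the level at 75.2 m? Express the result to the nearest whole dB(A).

51 dB(A)

Point-source attenuation: ΔL = 20·log₁₀(r₂/r₁) = 20·log₁₀(75.2/6.8) = 20.874 dB.
L₂ = 72 − 20·log₁₀(75.2/6.8) = 72 − 20.874 = 51.13 dB(A).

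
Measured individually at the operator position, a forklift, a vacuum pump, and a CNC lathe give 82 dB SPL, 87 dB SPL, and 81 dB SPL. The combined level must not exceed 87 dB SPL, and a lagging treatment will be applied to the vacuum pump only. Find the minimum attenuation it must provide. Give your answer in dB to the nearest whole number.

4 dB

Fixed contribution from the other sources: Σ 10^(L/10) = 10^(82/10) + 10^(81/10) = 2.844e+08 (84.54 dB SPL).
To meet 87 dB SPL overall, the treated vacuum pump may contribute at most 10^(87/10) − 2.844e+08 = 2.168e+08, i.e. 83.36 dB SPL.
So the vacuum pump must be reduced from 87 to 83.36 dB SPL: IL = 3.64 dB.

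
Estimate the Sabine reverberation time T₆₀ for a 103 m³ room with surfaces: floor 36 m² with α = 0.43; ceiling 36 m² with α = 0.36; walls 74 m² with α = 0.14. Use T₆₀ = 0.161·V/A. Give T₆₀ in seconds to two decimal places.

Total absorption A = 36·0.43 + 36·0.36 + 74·0.14 = 38.80 m² sabins.
T₆₀ = 0.161·V/A = 0.161·103/38.80 = 0.427 s.

0.43 s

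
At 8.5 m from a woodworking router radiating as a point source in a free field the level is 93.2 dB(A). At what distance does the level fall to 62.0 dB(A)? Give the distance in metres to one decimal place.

308.6 m

Point-source spreading drops the level by 20·log₁₀(r₂/r₁); inverting, r₂/r₁ = 10^(ΔL/20).
r₂ = 8.5·10^((93.2−62.0)/20) = 8.5·10^(31.2/20) = 308.62 m.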